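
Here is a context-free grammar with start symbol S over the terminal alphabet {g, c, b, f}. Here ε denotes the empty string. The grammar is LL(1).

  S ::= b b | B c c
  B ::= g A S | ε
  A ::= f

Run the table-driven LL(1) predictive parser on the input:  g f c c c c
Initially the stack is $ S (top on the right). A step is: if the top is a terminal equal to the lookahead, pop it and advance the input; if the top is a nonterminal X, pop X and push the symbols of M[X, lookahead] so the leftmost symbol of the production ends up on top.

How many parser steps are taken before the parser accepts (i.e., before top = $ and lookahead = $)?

step 1: stack=$ S  input=g f c c c c $  — expand S ::= B c c
step 2: stack=$ c c B  input=g f c c c c $  — expand B ::= g A S
step 3: stack=$ c c S A g  input=g f c c c c $  — match g
step 4: stack=$ c c S A  input=f c c c c $  — expand A ::= f
step 5: stack=$ c c S f  input=f c c c c $  — match f
step 6: stack=$ c c S  input=c c c c $  — expand S ::= B c c
step 7: stack=$ c c c c B  input=c c c c $  — expand B ::= ε
step 8: stack=$ c c c c  input=c c c c $  — match c
step 9: stack=$ c c c  input=c c c $  — match c
step 10: stack=$ c c  input=c c $  — match c
step 11: stack=$ c  input=c $  — match c
Accept reached after 11 steps.

11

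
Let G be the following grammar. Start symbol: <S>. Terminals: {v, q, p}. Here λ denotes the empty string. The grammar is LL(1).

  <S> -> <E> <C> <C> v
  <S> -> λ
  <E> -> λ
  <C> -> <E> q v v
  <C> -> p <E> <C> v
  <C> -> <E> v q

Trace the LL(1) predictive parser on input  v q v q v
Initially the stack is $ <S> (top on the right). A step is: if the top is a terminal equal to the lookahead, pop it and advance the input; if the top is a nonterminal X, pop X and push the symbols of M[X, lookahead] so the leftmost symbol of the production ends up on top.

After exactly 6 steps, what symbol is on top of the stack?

<C>

     Stack            Input        Action
  1  $ <S>            v q v q v $  expand <S> -> <E> <C> <C> v
  2  $ v <C> <C> <E>  v q v q v $  expand <E> -> λ
  3  $ v <C> <C>      v q v q v $  expand <C> -> <E> v q
  4  $ v <C> q v <E>  v q v q v $  expand <E> -> λ
  5  $ v <C> q v      v q v q v $  match v
  6  $ v <C> q        q v q v $    match q
Stack after step 6: $ v <C> (top = <C>).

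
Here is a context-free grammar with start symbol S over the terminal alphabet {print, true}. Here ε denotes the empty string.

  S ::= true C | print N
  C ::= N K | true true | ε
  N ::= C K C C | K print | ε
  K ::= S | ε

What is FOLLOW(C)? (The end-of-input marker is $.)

FIRST(S) = {print, true}
FIRST(K) = {ε, print, true}  (via S)
FIRST(C) = {ε, print, true}  (via N K)
FIRST(N) = {ε, print, true}  (via C K C C, K print)
FOLLOW(S) includes $ since S is the start symbol.
FOLLOW(S): in K::=S, the suffix after S is empty, so FOLLOW(S) ⊇ FOLLOW(K) = {$, print, true}. Thus FOLLOW(S) = {$, print, true}.
FOLLOW(C): in S::=true C, the suffix after C is empty, so FOLLOW(C) ⊇ FOLLOW(S) = {$, print, true}; in N::=C K C C (occurrence 1), C is followed by K C C with FIRST {ε, print, true}; in N::=C K C C (occurrence 1), the suffix after C is nullable, so FOLLOW(C) ⊇ FOLLOW(N) = {$, print, true}; in N::=C K C C (occurrence 2), C is followed by C with FIRST {ε, print, true}; in N::=C K C C (occurrence 2), the suffix after C is nullable, so FOLLOW(C) ⊇ FOLLOW(N) = {$, print, true}; in N::=C K C C (occurrence 3), the suffix after C is empty, so FOLLOW(C) ⊇ FOLLOW(N) = {$, print, true}. Thus FOLLOW(C) = {$, print, true}.
FOLLOW(N): in S::=print N, the suffix after N is empty, so FOLLOW(N) ⊇ FOLLOW(S) = {$, print, true}; in C::=N K, N is followed by K with FIRST {ε, print, true}; in C::=N K, the suffix after N is nullable, so FOLLOW(N) ⊇ FOLLOW(C) = {$, print, true}. Thus FOLLOW(N) = {$, print, true}.
FOLLOW(K): in C::=N K, the suffix after K is empty, so FOLLOW(K) ⊇ FOLLOW(C) = {$, print, true}; in N::=C K C C, K is followed by C C with FIRST {ε, print, true}; in N::=C K C C, the suffix after K is nullable, so FOLLOW(K) ⊇ FOLLOW(N) = {$, print, true}; in N::=K print, K is followed by print with FIRST {print}. Thus FOLLOW(K) = {$, print, true}.

{$, print, true}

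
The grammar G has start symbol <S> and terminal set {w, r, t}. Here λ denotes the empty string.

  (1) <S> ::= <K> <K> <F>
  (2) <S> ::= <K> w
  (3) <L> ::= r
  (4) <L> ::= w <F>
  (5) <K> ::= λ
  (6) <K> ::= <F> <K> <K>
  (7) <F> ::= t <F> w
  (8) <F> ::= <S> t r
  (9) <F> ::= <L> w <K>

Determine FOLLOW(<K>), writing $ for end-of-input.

FIRST(<L>) = {r, w}
FIRST(<S>) = {r, t, w}  (via <K> <K> <F>, <K> w)
FIRST(<F>) = {r, t, w}  (via <S> t r, <L> w <K>)
FIRST(<K>) = {λ, r, t, w}  (via <F> <K> <K>)
FOLLOW(<S>) includes $ since <S> is the start symbol.
FOLLOW(<S>): in <F>::=<S> t r, <S> is followed by t r with FIRST {t}. Thus FOLLOW(<S>) = {$, t}.
FOLLOW(<L>): in <F>::=<L> w <K>, <L> is followed by w <K> with FIRST {w}. Thus FOLLOW(<L>) = {w}.
FOLLOW(<K>): in <S>::=<K> <K> <F> (occurrence 1), <K> is followed by <K> <F> with FIRST {r, t, w}; in <S>::=<K> <K> <F> (occurrence 2), <K> is followed by <F> with FIRST {r, t, w}; in <S>::=<K> w, <K> is followed by w with FIRST {w}; in <K>::=<F> <K> <K> (occurrence 1), <K> is followed by <K> with FIRST {λ, r, t, w}; in <K>::=<F> <K> <K> (occurrence 1), the suffix after <K> is nullable (adds nothing new); in <K>::=<F> <K> <K> (occurrence 2), the suffix after <K> is empty (adds nothing new); in <F>::=<L> w <K>, the suffix after <K> is empty, so FOLLOW(<K>) ⊇ FOLLOW(<F>) = {$, r, t, w}. Thus FOLLOW(<K>) = {$, r, t, w}.
FOLLOW(<F>): in <S>::=<K> <K> <F>, the suffix after <F> is empty, so FOLLOW(<F>) ⊇ FOLLOW(<S>) = {$, t}; in <L>::=w <F>, the suffix after <F> is empty, so FOLLOW(<F>) ⊇ FOLLOW(<L>) = {w}; in <K>::=<F> <K> <K>, <F> is followed by <K> <K> with FIRST {λ, r, t, w}; in <K>::=<F> <K> <K>, the suffix after <F> is nullable, so FOLLOW(<F>) ⊇ FOLLOW(<K>) = {$, r, t, w}; in <F>::=t <F> w, <F> is followed by w with FIRST {w}. Thus FOLLOW(<F>) = {$, r, t, w}.

{$, r, t, w}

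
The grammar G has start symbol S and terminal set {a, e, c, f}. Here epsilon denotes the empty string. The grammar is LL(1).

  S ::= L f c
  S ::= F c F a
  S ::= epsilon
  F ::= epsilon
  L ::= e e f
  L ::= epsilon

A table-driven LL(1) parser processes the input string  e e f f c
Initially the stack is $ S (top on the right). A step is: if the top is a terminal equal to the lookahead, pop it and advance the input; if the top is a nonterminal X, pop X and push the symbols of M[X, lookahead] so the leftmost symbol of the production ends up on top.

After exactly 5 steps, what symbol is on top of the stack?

step 1: stack=$ S  input=e e f f c $  — expand S ::= L f c
step 2: stack=$ c f L  input=e e f f c $  — expand L ::= e e f
step 3: stack=$ c f f e e  input=e e f f c $  — match e
step 4: stack=$ c f f e  input=e f f c $  — match e
step 5: stack=$ c f f  input=f f c $  — match f
Stack after step 5: $ c f (top = f).

f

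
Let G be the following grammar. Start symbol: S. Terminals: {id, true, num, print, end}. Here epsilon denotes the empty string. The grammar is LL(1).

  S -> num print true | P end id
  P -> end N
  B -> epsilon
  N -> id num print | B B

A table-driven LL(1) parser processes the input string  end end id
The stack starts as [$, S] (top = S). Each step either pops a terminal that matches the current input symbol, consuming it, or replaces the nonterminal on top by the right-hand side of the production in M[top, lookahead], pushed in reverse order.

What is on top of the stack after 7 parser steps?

id

     Stack           Input         Action
  1  $ S             end end id $  expand S -> P end id
  2  $ id end P      end end id $  expand P -> end N
  3  $ id end N end  end end id $  match end
  4  $ id end N      end id $      expand N -> B B
  5  $ id end B B    end id $      expand B -> epsilon
  6  $ id end B      end id $      expand B -> epsilon
  7  $ id end        end id $      match end
Stack after step 7: $ id (top = id).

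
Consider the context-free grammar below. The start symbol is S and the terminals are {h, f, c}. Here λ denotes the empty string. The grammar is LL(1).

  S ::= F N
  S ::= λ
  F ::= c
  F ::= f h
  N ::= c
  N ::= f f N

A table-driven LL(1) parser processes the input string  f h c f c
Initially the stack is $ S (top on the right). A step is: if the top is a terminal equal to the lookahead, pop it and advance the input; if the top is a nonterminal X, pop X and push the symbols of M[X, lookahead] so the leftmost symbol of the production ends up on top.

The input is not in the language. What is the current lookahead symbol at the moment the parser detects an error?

f

step 1: stack=$ S  input=f h c f c $  — expand S ::= F N
step 2: stack=$ N F  input=f h c f c $  — expand F ::= f h
step 3: stack=$ N h f  input=f h c f c $  — match f
step 4: stack=$ N h  input=h c f c $  — match h
step 5: stack=$ N  input=c f c $  — expand N ::= c
step 6: stack=$ c  input=c f c $  — match c
step 7: stack=$  input=f c $  — error: stack empty but input remains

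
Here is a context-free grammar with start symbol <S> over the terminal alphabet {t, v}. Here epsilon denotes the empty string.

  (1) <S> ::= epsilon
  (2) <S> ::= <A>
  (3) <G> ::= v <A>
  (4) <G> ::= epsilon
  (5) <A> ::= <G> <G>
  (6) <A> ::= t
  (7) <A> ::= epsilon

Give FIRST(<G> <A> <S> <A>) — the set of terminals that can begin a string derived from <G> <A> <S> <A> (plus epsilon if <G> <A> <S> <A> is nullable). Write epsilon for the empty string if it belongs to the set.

FIRST(<G>) = {epsilon, v}
FIRST(<A>) = {epsilon, t, v}  (via <G> <G>)
FIRST(<S>) = {epsilon, t, v}  (via <A>)
FIRST(<G> <A> <S> <A>): take FIRST of each symbol in turn, carrying on past any symbol whose FIRST contains epsilon; result {epsilon, t, v}.

{epsilon, t, v}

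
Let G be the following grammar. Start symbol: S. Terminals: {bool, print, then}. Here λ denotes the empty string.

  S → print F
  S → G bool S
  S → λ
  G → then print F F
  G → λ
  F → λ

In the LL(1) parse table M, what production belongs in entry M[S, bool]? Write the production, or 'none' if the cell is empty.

FIRST(G) = {λ, then}
FIRST(F) = {λ}
FIRST(S) = {λ, bool, print, then}  (via G bool S)
FOLLOW(S) includes $ since S is the start symbol.
FOLLOW(S): in S→G bool S, the suffix after S is empty (adds nothing new). Thus FOLLOW(S) = {$}.
For S → print F: FIRST(print F) = {print}, so it goes in M[S, t] for t ∈ {print}.
For S → G bool S: FIRST(G bool S) = {bool, then}, so it goes in M[S, t] for t ∈ {bool, then}.
For S → λ: FIRST(λ) = {λ}, so it goes in M[S, t] for t ∈ {}; since λ ∈ FIRST, also for every t ∈ FOLLOW(S) = {$}.

S → G bool S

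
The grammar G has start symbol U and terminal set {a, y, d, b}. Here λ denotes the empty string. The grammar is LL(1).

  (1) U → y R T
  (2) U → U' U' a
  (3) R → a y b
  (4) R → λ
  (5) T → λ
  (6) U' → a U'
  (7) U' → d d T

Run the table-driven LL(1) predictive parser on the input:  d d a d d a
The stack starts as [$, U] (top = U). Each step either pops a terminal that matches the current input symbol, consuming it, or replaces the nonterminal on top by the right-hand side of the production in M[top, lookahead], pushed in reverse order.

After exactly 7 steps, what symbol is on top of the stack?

     Stack         Input          Action
  1  $ U           d d a d d a $  expand U → U' U' a
  2  $ a U' U'     d d a d d a $  expand U' → d d T
  3  $ a U' T d d  d d a d d a $  match d
  4  $ a U' T d    d a d d a $    match d
  5  $ a U' T      a d d a $      expand T → λ
  6  $ a U'        a d d a $      expand U' → a U'
  7  $ a U' a      a d d a $      match a
Stack after step 7: $ a U' (top = U').

U'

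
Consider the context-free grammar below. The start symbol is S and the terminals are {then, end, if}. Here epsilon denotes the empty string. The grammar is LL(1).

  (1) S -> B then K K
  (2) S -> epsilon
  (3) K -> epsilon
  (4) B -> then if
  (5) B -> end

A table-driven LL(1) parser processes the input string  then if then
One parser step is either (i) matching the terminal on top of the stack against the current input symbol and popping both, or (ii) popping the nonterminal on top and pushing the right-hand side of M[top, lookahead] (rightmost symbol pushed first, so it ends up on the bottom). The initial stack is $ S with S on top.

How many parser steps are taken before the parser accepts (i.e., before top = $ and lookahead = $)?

     Stack               Input           Action
  1  $ S                 then if then $  expand S -> B then K K
  2  $ K K then B        then if then $  expand B -> then if
  3  $ K K then if then  then if then $  match then
  4  $ K K then if       if then $       match if
  5  $ K K then          then $          match then
  6  $ K K               $               expand K -> epsilon
  7  $ K                 $               expand K -> epsilon
Accept reached after 7 steps.

7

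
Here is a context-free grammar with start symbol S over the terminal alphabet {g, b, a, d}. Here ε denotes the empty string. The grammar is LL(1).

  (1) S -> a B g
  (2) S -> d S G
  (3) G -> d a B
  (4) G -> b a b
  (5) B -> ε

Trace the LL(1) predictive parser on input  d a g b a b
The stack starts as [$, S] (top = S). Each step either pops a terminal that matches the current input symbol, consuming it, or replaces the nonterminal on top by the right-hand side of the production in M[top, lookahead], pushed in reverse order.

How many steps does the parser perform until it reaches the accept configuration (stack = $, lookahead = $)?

10

      Stack      Input          Action
   1  $ S        d a g b a b $  expand S -> d S G
   2  $ G S d    d a g b a b $  match d
   3  $ G S      a g b a b $    expand S -> a B g
   4  $ G g B a  a g b a b $    match a
   5  $ G g B    g b a b $      expand B -> ε
   6  $ G g      g b a b $      match g
   7  $ G        b a b $        expand G -> b a b
   8  $ b a b    b a b $        match b
   9  $ b a      a b $          match a
  10  $ b        b $            match b
Accept reached after 10 steps.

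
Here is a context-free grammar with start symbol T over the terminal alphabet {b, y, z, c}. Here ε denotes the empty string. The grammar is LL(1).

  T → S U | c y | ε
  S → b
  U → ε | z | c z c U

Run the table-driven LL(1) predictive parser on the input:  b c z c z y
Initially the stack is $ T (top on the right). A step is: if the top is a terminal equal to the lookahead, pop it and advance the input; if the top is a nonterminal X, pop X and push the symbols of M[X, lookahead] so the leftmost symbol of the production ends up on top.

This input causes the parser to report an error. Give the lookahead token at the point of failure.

step 1: stack=$ T  input=b c z c z y $  — expand T → S U
step 2: stack=$ U S  input=b c z c z y $  — expand S → b
step 3: stack=$ U b  input=b c z c z y $  — match b
step 4: stack=$ U  input=c z c z y $  — expand U → c z c U
step 5: stack=$ U c z c  input=c z c z y $  — match c
step 6: stack=$ U c z  input=z c z y $  — match z
step 7: stack=$ U c  input=c z y $  — match c
step 8: stack=$ U  input=z y $  — expand U → z
step 9: stack=$ z  input=z y $  — match z
step 10: stack=$  input=y $  — error: stack empty but input remains

y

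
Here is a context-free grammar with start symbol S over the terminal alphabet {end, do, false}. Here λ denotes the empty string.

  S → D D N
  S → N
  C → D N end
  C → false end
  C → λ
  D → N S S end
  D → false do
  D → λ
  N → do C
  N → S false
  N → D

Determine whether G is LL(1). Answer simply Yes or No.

FIRST(S) = {λ, do, end, false}
FIRST(C) = {λ, do, end, false}
FIRST(D) = {λ, do, end, false}
FIRST(N) = {λ, do, end, false}
FOLLOW(S) = {$, do, end, false}
FOLLOW(C) = {$, do, end, false}
FOLLOW(D) = {$, do, end, false}
FOLLOW(N) = {$, do, end, false}
Cell M[C, do] receives both C → D N end and C → λ — the grammar is not LL(1).

No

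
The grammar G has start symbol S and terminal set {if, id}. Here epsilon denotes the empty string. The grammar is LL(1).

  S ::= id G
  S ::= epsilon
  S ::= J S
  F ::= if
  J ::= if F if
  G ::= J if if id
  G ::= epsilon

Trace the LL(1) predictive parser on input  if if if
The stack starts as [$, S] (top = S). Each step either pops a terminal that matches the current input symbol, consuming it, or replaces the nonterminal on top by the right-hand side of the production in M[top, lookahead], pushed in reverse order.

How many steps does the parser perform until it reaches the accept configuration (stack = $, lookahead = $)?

step 1: stack=$ S  input=if if if $  — expand S ::= J S
step 2: stack=$ S J  input=if if if $  — expand J ::= if F if
step 3: stack=$ S if F if  input=if if if $  — match if
step 4: stack=$ S if F  input=if if $  — expand F ::= if
step 5: stack=$ S if if  input=if if $  — match if
step 6: stack=$ S if  input=if $  — match if
step 7: stack=$ S  input=$  — expand S ::= epsilon
Accept reached after 7 steps.

7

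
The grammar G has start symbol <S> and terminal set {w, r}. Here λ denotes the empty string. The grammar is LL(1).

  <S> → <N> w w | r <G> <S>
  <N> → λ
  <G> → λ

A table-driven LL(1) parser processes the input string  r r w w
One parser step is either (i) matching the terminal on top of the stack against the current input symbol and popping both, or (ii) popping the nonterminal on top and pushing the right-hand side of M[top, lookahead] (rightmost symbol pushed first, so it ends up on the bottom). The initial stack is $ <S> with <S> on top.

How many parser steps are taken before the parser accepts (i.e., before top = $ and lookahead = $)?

      Stack        Input      Action
   1  $ <S>        r r w w $  expand <S> → r <G> <S>
   2  $ <S> <G> r  r r w w $  match r
   3  $ <S> <G>    r w w $    expand <G> → λ
   4  $ <S>        r w w $    expand <S> → r <G> <S>
   5  $ <S> <G> r  r w w $    match r
   6  $ <S> <G>    w w $      expand <G> → λ
   7  $ <S>        w w $      expand <S> → <N> w w
   8  $ w w <N>    w w $      expand <N> → λ
   9  $ w w        w w $      match w
  10  $ w          w $        match w
Accept reached after 10 steps.

10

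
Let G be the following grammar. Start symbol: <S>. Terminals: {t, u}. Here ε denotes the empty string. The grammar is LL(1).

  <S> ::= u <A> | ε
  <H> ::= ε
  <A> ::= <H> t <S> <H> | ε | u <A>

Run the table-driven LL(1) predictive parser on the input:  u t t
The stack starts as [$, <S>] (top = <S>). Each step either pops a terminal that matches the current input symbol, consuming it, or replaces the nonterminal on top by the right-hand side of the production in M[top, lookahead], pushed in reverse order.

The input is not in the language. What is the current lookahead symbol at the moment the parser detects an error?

t

step 1: stack=$ <S>  input=u t t $  — expand <S> ::= u <A>
step 2: stack=$ <A> u  input=u t t $  — match u
step 3: stack=$ <A>  input=t t $  — expand <A> ::= <H> t <S> <H>
step 4: stack=$ <H> <S> t <H>  input=t t $  — expand <H> ::= ε
step 5: stack=$ <H> <S> t  input=t t $  — match t
step 6: stack=$ <H> <S>  input=t $  — error: M[<S>, t] is empty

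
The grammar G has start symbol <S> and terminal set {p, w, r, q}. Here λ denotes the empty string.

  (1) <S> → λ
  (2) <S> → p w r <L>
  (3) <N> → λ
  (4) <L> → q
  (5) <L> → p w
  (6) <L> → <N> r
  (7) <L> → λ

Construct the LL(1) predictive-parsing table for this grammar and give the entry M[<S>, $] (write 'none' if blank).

<S> → λ

FIRST(<S>) = {λ, p}
FIRST(<N>) = {λ}
FIRST(<L>) = {λ, p, q, r}  (via <N> r)
FOLLOW(<S>) includes $ since <S> is the start symbol.
FOLLOW(<S>): <S> appears on no right-hand side. Thus FOLLOW(<S>) = {$}.
For <S> → λ: FIRST(λ) = {λ}, so it goes in M[<S>, t] for t ∈ {}; since λ ∈ FIRST, also for every t ∈ FOLLOW(<S>) = {$}.
For <S> → p w r <L>: FIRST(p w r <L>) = {p}, so it goes in M[<S>, t] for t ∈ {p}.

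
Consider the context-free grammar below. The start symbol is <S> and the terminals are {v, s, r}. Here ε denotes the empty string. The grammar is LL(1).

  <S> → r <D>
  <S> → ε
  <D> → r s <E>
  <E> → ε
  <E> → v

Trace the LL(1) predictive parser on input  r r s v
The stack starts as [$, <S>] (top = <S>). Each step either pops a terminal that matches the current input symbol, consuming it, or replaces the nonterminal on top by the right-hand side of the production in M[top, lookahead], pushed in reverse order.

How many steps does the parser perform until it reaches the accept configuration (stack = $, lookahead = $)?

step 1: stack=$ <S>  input=r r s v $  — expand <S> → r <D>
step 2: stack=$ <D> r  input=r r s v $  — match r
step 3: stack=$ <D>  input=r s v $  — expand <D> → r s <E>
step 4: stack=$ <E> s r  input=r s v $  — match r
step 5: stack=$ <E> s  input=s v $  — match s
step 6: stack=$ <E>  input=v $  — expand <E> → v
step 7: stack=$ v  input=v $  — match v
Accept reached after 7 steps.

7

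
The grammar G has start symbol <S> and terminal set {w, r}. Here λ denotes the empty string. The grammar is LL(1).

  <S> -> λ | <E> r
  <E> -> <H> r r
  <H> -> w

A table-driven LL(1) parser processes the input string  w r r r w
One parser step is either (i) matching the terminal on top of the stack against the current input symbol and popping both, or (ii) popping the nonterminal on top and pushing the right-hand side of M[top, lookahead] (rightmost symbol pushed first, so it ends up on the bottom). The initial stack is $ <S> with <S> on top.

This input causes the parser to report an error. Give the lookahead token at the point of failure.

w

     Stack        Input        Action
  1  $ <S>        w r r r w $  expand <S> -> <E> r
  2  $ r <E>      w r r r w $  expand <E> -> <H> r r
  3  $ r r r <H>  w r r r w $  expand <H> -> w
  4  $ r r r w    w r r r w $  match w
  5  $ r r r      r r r w $    match r
  6  $ r r        r r w $      match r
  7  $ r          r w $        match r
  8  $            w $          error: stack empty but input remains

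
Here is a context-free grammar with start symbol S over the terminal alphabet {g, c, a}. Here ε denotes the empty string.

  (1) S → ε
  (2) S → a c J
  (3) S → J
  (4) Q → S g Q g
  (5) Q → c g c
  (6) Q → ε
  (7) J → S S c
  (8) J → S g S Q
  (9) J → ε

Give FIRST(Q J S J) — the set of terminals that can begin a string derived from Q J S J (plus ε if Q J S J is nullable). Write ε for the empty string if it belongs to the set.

{ε, a, c, g}

FIRST(S): from S→ε we get {ε}; from S→a c J we get {a}; from S→J we get {ε, a, c, g}. So FIRST(S) = {ε, a, c, g}.
FIRST(Q): from Q→S g Q g we get {a, c, g}; from Q→c g c we get {c}; from Q→ε we get {ε}. So FIRST(Q) = {ε, a, c, g}.
FIRST(J): from J→S S c we get {a, c, g}; from J→S g S Q we get {a, c, g}; from J→ε we get {ε}. So FIRST(J) = {ε, a, c, g}.
FIRST(Q J S J): take FIRST of each symbol in turn, carrying on past any symbol whose FIRST contains ε; result {ε, a, c, g}.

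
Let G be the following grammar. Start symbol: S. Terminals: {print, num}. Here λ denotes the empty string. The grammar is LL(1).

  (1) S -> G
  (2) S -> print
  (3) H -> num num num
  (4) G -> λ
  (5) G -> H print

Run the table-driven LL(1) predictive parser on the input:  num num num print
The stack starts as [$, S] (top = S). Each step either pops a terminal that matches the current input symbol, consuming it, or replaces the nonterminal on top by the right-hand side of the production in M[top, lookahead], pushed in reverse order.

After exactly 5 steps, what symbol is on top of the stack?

num

     Stack                Input                Action
  1  $ S                  num num num print $  expand S -> G
  2  $ G                  num num num print $  expand G -> H print
  3  $ print H            num num num print $  expand H -> num num num
  4  $ print num num num  num num num print $  match num
  5  $ print num num      num num print $      match num
Stack after step 5: $ print num (top = num).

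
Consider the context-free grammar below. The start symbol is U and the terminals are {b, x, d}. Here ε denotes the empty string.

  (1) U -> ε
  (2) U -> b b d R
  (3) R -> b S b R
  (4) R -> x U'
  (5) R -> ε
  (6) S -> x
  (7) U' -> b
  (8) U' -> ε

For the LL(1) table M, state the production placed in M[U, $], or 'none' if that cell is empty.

FIRST(U) = {ε, b}
FIRST(R) = {ε, b, x}
FIRST(S) = {x}
FIRST(U') = {ε, b}
FOLLOW(U) includes $ since U is the start symbol.
FOLLOW(U): U appears on no right-hand side. Thus FOLLOW(U) = {$}.
For U -> ε: FIRST(ε) = {ε}, so it goes in M[U, t] for t ∈ {}; since ε ∈ FIRST, also for every t ∈ FOLLOW(U) = {$}.
For U -> b b d R: FIRST(b b d R) = {b}, so it goes in M[U, t] for t ∈ {b}.

U -> ε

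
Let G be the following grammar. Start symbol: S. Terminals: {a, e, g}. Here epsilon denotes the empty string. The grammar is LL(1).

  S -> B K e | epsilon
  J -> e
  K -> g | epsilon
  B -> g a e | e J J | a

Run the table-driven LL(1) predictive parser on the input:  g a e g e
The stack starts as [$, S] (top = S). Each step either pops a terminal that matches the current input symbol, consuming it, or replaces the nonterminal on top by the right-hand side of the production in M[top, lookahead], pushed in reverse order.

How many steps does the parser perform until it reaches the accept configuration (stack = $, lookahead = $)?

8

     Stack        Input        Action
  1  $ S          g a e g e $  expand S -> B K e
  2  $ e K B      g a e g e $  expand B -> g a e
  3  $ e K e a g  g a e g e $  match g
  4  $ e K e a    a e g e $    match a
  5  $ e K e      e g e $      match e
  6  $ e K        g e $        expand K -> g
  7  $ e g        g e $        match g
  8  $ e          e $          match e
Accept reached after 8 steps.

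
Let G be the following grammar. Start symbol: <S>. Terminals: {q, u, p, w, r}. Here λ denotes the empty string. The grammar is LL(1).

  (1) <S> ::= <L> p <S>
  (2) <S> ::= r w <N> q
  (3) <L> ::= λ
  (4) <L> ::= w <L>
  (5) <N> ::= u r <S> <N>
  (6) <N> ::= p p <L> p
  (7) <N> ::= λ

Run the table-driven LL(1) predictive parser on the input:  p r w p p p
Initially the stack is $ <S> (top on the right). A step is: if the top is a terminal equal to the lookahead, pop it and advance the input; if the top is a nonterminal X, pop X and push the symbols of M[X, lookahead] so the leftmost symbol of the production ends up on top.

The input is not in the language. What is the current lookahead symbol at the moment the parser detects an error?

step 1: stack=$ <S>  input=p r w p p p $  — expand <S> ::= <L> p <S>
step 2: stack=$ <S> p <L>  input=p r w p p p $  — expand <L> ::= λ
step 3: stack=$ <S> p  input=p r w p p p $  — match p
step 4: stack=$ <S>  input=r w p p p $  — expand <S> ::= r w <N> q
step 5: stack=$ q <N> w r  input=r w p p p $  — match r
step 6: stack=$ q <N> w  input=w p p p $  — match w
step 7: stack=$ q <N>  input=p p p $  — expand <N> ::= p p <L> p
step 8: stack=$ q p <L> p p  input=p p p $  — match p
step 9: stack=$ q p <L> p  input=p p $  — match p
step 10: stack=$ q p <L>  input=p $  — expand <L> ::= λ
step 11: stack=$ q p  input=p $  — match p
step 12: stack=$ q  input=$  — error: top is terminal q but lookahead is $

$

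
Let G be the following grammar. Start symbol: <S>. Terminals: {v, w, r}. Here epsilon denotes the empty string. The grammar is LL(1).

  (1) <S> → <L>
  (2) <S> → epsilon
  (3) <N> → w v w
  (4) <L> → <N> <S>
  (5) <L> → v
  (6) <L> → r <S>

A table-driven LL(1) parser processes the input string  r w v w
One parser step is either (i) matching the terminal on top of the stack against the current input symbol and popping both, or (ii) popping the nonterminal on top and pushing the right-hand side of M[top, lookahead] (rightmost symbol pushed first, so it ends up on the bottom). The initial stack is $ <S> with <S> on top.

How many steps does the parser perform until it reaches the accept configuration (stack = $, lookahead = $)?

step 1: stack=$ <S>  input=r w v w $  — expand <S> → <L>
step 2: stack=$ <L>  input=r w v w $  — expand <L> → r <S>
step 3: stack=$ <S> r  input=r w v w $  — match r
step 4: stack=$ <S>  input=w v w $  — expand <S> → <L>
step 5: stack=$ <L>  input=w v w $  — expand <L> → <N> <S>
step 6: stack=$ <S> <N>  input=w v w $  — expand <N> → w v w
step 7: stack=$ <S> w v w  input=w v w $  — match w
step 8: stack=$ <S> w v  input=v w $  — match v
step 9: stack=$ <S> w  input=w $  — match w
step 10: stack=$ <S>  input=$  — expand <S> → epsilon
Accept reached after 10 steps.

10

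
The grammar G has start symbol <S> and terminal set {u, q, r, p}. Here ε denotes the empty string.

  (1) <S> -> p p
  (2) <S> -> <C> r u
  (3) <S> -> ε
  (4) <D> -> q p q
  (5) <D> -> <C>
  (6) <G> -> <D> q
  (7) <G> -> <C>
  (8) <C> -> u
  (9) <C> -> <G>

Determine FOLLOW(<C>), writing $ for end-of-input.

{q, r}

FIRST(<S>): from <S>->p p we get {p}; from <S>-><C> r u we get {q, u}; from <S>->ε we get {ε}. So FIRST(<S>) = {ε, p, q, u}.
FIRST(<D>): from <D>->q p q we get {q}; from <D>-><C> we get {q, u}. So FIRST(<D>) = {q, u}.
FIRST(<G>): from <G>-><D> q we get {q, u}; from <G>-><C> we get {q, u}. So FIRST(<G>) = {q, u}.
FIRST(<C>): from <C>->u we get {u}; from <C>-><G> we get {q, u}. So FIRST(<C>) = {q, u}.
FOLLOW(<S>) includes $ since <S> is the start symbol.
FOLLOW(<S>): <S> appears on no right-hand side. Thus FOLLOW(<S>) = {$}.
FOLLOW(<D>): in <G>-><D> q, <D> is followed by q with FIRST {q}. Thus FOLLOW(<D>) = {q}.
FOLLOW(<G>): in <C>-><G>, the suffix after <G> is empty, so FOLLOW(<G>) ⊇ FOLLOW(<C>) = {q, r}. Thus FOLLOW(<G>) = {q, r}.
FOLLOW(<C>): in <S>-><C> r u, <C> is followed by r u with FIRST {r}; in <D>-><C>, the suffix after <C> is empty, so FOLLOW(<C>) ⊇ FOLLOW(<D>) = {q}; in <G>-><C>, the suffix after <C> is empty, so FOLLOW(<C>) ⊇ FOLLOW(<G>) = {q, r}. Thus FOLLOW(<C>) = {q, r}.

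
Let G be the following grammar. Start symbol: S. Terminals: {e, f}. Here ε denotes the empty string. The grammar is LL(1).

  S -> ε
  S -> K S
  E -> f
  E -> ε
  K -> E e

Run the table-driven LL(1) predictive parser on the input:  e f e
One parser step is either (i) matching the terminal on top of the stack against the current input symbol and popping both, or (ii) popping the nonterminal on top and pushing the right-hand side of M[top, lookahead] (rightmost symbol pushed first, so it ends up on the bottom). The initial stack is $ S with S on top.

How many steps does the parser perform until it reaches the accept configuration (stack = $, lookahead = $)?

10

      Stack    Input    Action
   1  $ S      e f e $  expand S -> K S
   2  $ S K    e f e $  expand K -> E e
   3  $ S e E  e f e $  expand E -> ε
   4  $ S e    e f e $  match e
   5  $ S      f e $    expand S -> K S
   6  $ S K    f e $    expand K -> E e
   7  $ S e E  f e $    expand E -> f
   8  $ S e f  f e $    match f
   9  $ S e    e $      match e
  10  $ S      $        expand S -> ε
Accept reached after 10 steps.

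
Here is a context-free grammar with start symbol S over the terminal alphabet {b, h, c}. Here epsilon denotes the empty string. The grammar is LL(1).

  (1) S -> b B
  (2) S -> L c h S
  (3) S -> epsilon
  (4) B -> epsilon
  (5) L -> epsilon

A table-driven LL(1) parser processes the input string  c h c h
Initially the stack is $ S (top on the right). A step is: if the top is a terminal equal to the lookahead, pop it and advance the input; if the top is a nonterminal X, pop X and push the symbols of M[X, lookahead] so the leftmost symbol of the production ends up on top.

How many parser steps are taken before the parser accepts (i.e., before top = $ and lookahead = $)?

     Stack      Input      Action
  1  $ S        c h c h $  expand S -> L c h S
  2  $ S h c L  c h c h $  expand L -> epsilon
  3  $ S h c    c h c h $  match c
  4  $ S h      h c h $    match h
  5  $ S        c h $      expand S -> L c h S
  6  $ S h c L  c h $      expand L -> epsilon
  7  $ S h c    c h $      match c
  8  $ S h      h $        match h
  9  $ S        $          expand S -> epsilon
Accept reached after 9 steps.

9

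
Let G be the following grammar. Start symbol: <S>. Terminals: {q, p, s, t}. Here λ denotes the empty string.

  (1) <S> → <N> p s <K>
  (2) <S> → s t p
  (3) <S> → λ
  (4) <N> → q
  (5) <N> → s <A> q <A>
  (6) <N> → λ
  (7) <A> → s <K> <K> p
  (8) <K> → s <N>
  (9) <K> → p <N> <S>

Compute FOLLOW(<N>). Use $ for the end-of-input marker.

{$, p, q, s}

FIRST(<N>): from <N>→q we get {q}; from <N>→s <A> q <A> we get {s}; from <N>→λ we get {λ}. So FIRST(<N>) = {λ, q, s}.
FIRST(<A>): from <A>→s <K> <K> p we get {s}. So FIRST(<A>) = {s}.
FIRST(<K>): from <K>→s <N> we get {s}; from <K>→p <N> <S> we get {p}. So FIRST(<K>) = {p, s}.
FIRST(<S>): from <S>→<N> p s <K> we get {p, q, s}; from <S>→s t p we get {s}; from <S>→λ we get {λ}. So FIRST(<S>) = {λ, p, q, s}.
FOLLOW(<S>) includes $ since <S> is the start symbol.
FOLLOW(<S>): in <K>→p <N> <S>, the suffix after <S> is empty, so FOLLOW(<S>) ⊇ FOLLOW(<K>) = {$, p, s}. Thus FOLLOW(<S>) = {$, p, s}.
FOLLOW(<K>): in <S>→<N> p s <K>, the suffix after <K> is empty, so FOLLOW(<K>) ⊇ FOLLOW(<S>) = {$, p, s}; in <A>→s <K> <K> p (occurrence 1), <K> is followed by <K> p with FIRST {p, s}; in <A>→s <K> <K> p (occurrence 2), <K> is followed by p with FIRST {p}. Thus FOLLOW(<K>) = {$, p, s}.
FOLLOW(<N>): in <S>→<N> p s <K>, <N> is followed by p s <K> with FIRST {p}; in <K>→s <N>, the suffix after <N> is empty, so FOLLOW(<N>) ⊇ FOLLOW(<K>) = {$, p, s}; in <K>→p <N> <S>, <N> is followed by <S> with FIRST {λ, p, q, s}; in <K>→p <N> <S>, the suffix after <N> is nullable, so FOLLOW(<N>) ⊇ FOLLOW(<K>) = {$, p, s}. Thus FOLLOW(<N>) = {$, p, q, s}.
FOLLOW(<A>): in <N>→s <A> q <A> (occurrence 1), <A> is followed by q <A> with FIRST {q}; in <N>→s <A> q <A> (occurrence 2), the suffix after <A> is empty, so FOLLOW(<A>) ⊇ FOLLOW(<N>) = {$, p, q, s}. Thus FOLLOW(<A>) = {$, p, q, s}.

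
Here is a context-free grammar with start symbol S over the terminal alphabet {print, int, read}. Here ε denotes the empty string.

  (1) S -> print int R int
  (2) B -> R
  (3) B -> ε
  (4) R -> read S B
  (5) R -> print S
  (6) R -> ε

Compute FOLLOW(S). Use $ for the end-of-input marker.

{$, int, print, read}

FIRST(S) = {print}
FIRST(R) = {ε, print, read}
FIRST(B) = {ε, print, read}  (via R)
FOLLOW(S) includes $ since S is the start symbol.
FOLLOW(S): in R->read S B, S is followed by B with FIRST {ε, print, read}; in R->read S B, the suffix after S is nullable, so FOLLOW(S) ⊇ FOLLOW(R) = {int}; in R->print S, the suffix after S is empty, so FOLLOW(S) ⊇ FOLLOW(R) = {int}. Thus FOLLOW(S) = {$, int, print, read}.
FOLLOW(B): in R->read S B, the suffix after B is empty, so FOLLOW(B) ⊇ FOLLOW(R) = {int}. Thus FOLLOW(B) = {int}.
FOLLOW(R): in S->print int R int, R is followed by int with FIRST {int}; in B->R, the suffix after R is empty, so FOLLOW(R) ⊇ FOLLOW(B) = {int}. Thus FOLLOW(R) = {int}.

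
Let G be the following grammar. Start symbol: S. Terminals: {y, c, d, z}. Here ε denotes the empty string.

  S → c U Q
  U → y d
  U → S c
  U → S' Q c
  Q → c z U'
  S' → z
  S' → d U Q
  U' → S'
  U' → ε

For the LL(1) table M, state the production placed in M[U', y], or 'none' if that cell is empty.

FIRST(S) = {c}
FIRST(Q) = {c}
FIRST(S') = {d, z}
FIRST(U) = {c, d, y, z}  (via S c, S' Q c)
FIRST(U') = {ε, d, z}  (via S')
FOLLOW(S) includes $ since S is the start symbol.
FOLLOW(Q): in S→c U Q, the suffix after Q is empty, so FOLLOW(Q) ⊇ FOLLOW(S) = {$, c}; in U→S' Q c, Q is followed by c with FIRST {c}; in S'→d U Q, the suffix after Q is empty, so FOLLOW(Q) ⊇ FOLLOW(S') = {$, c}. Thus FOLLOW(Q) = {$, c}.
FOLLOW(U'): in Q→c z U', the suffix after U' is empty, so FOLLOW(U') ⊇ FOLLOW(Q) = {$, c}. Thus FOLLOW(U') = {$, c}.
For U' → S': FIRST(S') = {d, z}, so it goes in M[U', t] for t ∈ {d, z}.
For U' → ε: FIRST(ε) = {ε}, so it goes in M[U', t] for t ∈ {}; since ε ∈ FIRST, also for every t ∈ FOLLOW(U') = {$, c}.
None of these place a production in M[U', y].

none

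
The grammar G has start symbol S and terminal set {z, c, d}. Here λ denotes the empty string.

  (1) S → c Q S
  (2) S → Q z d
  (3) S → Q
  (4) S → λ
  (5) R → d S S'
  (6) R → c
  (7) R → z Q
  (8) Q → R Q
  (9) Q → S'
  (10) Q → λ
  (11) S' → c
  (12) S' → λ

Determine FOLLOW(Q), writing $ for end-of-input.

FIRST(R): from R→d S S' we get {d}; from R→c we get {c}; from R→z Q we get {z}. So FIRST(R) = {c, d, z}.
FIRST(S'): from S'→c we get {c}; from S'→λ we get {λ}. So FIRST(S') = {λ, c}.
FIRST(Q): from Q→R Q we get {c, d, z}; from Q→S' we get {λ, c}; from Q→λ we get {λ}. So FIRST(Q) = {λ, c, d, z}.
FIRST(S): from S→c Q S we get {c}; from S→Q z d we get {c, d, z}; from S→Q we get {λ, c, d, z}; from S→λ we get {λ}. So FIRST(S) = {λ, c, d, z}.
FOLLOW(S) includes $ since S is the start symbol.
FOLLOW(S): in S→c Q S, the suffix after S is empty (adds nothing new); in R→d S S', S is followed by S' with FIRST {λ, c}; in R→d S S', the suffix after S is nullable, so FOLLOW(S) ⊇ FOLLOW(R) = {$, c, d, z}. Thus FOLLOW(S) = {$, c, d, z}.
FOLLOW(R): in Q→R Q, R is followed by Q with FIRST {λ, c, d, z}; in Q→R Q, the suffix after R is nullable, so FOLLOW(R) ⊇ FOLLOW(Q) = {$, c, d, z}. Thus FOLLOW(R) = {$, c, d, z}.
FOLLOW(Q): in S→c Q S, Q is followed by S with FIRST {λ, c, d, z}; in S→c Q S, the suffix after Q is nullable, so FOLLOW(Q) ⊇ FOLLOW(S) = {$, c, d, z}; in S→Q z d, Q is followed by z d with FIRST {z}; in S→Q, the suffix after Q is empty, so FOLLOW(Q) ⊇ FOLLOW(S) = {$, c, d, z}; in R→z Q, the suffix after Q is empty, so FOLLOW(Q) ⊇ FOLLOW(R) = {$, c, d, z}; in Q→R Q, the suffix after Q is empty (adds nothing new). Thus FOLLOW(Q) = {$, c, d, z}.
FOLLOW(S'): in R→d S S', the suffix after S' is empty, so FOLLOW(S') ⊇ FOLLOW(R) = {$, c, d, z}; in Q→S', the suffix after S' is empty, so FOLLOW(S') ⊇ FOLLOW(Q) = {$, c, d, z}. Thus FOLLOW(S') = {$, c, d, z}.

{$, c, d, z}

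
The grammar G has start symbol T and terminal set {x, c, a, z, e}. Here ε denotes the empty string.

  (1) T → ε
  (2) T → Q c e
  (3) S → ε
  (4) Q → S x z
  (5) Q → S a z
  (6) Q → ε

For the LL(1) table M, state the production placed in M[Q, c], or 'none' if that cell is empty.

Q → ε

FIRST(S): from S→ε we get {ε}. So FIRST(S) = {ε}.
FIRST(Q): from Q→S x z we get {x}; from Q→S a z we get {a}; from Q→ε we get {ε}. So FIRST(Q) = {ε, a, x}.
FIRST(T): from T→ε we get {ε}; from T→Q c e we get {a, c, x}. So FIRST(T) = {ε, a, c, x}.
FOLLOW(T) includes $ since T is the start symbol.
FOLLOW(Q): in T→Q c e, Q is followed by c e with FIRST {c}. Thus FOLLOW(Q) = {c}.
For Q → S x z: FIRST(S x z) = {x}, so it goes in M[Q, t] for t ∈ {x}.
For Q → S a z: FIRST(S a z) = {a}, so it goes in M[Q, t] for t ∈ {a}.
For Q → ε: FIRST(ε) = {ε}, so it goes in M[Q, t] for t ∈ {}; since ε ∈ FIRST, also for every t ∈ FOLLOW(Q) = {c}.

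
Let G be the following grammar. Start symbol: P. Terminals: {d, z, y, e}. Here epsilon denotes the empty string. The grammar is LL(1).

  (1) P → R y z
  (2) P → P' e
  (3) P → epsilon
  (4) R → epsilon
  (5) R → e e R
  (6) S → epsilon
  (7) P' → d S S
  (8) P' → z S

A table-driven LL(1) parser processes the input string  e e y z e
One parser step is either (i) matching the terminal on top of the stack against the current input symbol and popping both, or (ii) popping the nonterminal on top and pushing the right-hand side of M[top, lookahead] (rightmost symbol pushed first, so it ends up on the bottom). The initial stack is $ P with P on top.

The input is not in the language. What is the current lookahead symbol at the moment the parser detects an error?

e

step 1: stack=$ P  input=e e y z e $  — expand P → R y z
step 2: stack=$ z y R  input=e e y z e $  — expand R → e e R
step 3: stack=$ z y R e e  input=e e y z e $  — match e
step 4: stack=$ z y R e  input=e y z e $  — match e
step 5: stack=$ z y R  input=y z e $  — expand R → epsilon
step 6: stack=$ z y  input=y z e $  — match y
step 7: stack=$ z  input=z e $  — match z
step 8: stack=$  input=e $  — error: stack empty but input remains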